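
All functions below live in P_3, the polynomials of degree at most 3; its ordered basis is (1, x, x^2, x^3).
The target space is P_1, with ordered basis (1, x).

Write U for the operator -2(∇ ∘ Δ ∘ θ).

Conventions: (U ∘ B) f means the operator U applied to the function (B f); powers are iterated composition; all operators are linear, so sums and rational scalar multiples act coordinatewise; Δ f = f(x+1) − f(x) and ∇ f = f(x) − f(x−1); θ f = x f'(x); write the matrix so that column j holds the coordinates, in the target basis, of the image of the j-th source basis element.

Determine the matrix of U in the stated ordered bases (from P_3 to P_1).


the matrix is [[0, 0, -8, 0]; [0, 0, 0, -36]] (rows listed top to bottom)

image of 1: 0
image of x: 0
image of x^2: -8
image of x^3: -36x
each image's coordinates form column j of the matrix


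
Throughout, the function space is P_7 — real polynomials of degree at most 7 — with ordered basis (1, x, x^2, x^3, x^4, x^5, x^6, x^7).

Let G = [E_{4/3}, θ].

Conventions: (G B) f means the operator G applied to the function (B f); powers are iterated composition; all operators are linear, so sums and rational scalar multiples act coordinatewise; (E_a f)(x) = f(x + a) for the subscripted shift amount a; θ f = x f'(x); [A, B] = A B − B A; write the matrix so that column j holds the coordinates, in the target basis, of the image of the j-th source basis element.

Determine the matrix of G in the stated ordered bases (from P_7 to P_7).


image of 1: 0
image of x: 4/3
image of x^2: (8/3)x + 32/9
image of x^3: 4x^2 + (32/3)x + 64/9
image of x^4: (16/3)x^3 + (64/3)x^2 + (256/9)x + 1024/81
image of x^5: (20/3)x^4 + (320/9)x^3 + (640/9)x^2 + (5120/81)x + 5120/243
image of x^6: 8x^5 + (160/3)x^4 + (1280/9)x^3 + (5120/27)x^2 + (10240/81)x + 8192/243
image of x^7: (28/3)x^6 + (224/3)x^5 + (2240/9)x^4 + (35840/81)x^3 + (35840/81)x^2 + (57344/243)x + 114688/2187
each image's coordinates form column j of the matrix

the matrix is [[0, 4/3, 32/9, 64/9, 1024/81, 5120/243, 8192/243, 114688/2187]; [0, 0, 8/3, 32/3, 256/9, 5120/81, 10240/81, 57344/243]; [0, 0, 0, 4, 64/3, 640/9, 5120/27, 35840/81]; [0, 0, 0, 0, 16/3, 320/9, 1280/9, 35840/81]; [0, 0, 0, 0, 0, 20/3, 160/3, 2240/9]; [0, 0, 0, 0, 0, 0, 8, 224/3]; [0, 0, 0, 0, 0, 0, 0, 28/3]; [0, 0, 0, 0, 0, 0, 0, 0]] (rows listed top to bottom)


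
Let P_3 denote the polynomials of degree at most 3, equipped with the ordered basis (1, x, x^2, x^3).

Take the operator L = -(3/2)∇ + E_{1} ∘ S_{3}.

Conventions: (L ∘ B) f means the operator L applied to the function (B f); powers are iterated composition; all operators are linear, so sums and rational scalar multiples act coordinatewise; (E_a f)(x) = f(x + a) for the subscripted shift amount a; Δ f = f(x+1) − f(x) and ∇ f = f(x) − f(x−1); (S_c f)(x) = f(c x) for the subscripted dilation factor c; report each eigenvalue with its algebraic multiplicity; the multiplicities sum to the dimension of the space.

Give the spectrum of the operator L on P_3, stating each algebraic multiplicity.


λ = 1 (multiplicity 1), λ = 3 (multiplicity 1), λ = 9 (multiplicity 1), λ = 27 (multiplicity 1)

image of 1: 1
image of x: 3x + 3/2
image of x^2: 9x^2 + 15x + 21/2
image of x^3: 27x^3 + (153/2)x^2 + (171/2)x + 51/2
the matrix is upper triangular; its diagonal is (1, 3, 9, 27)
for a triangular matrix the eigenvalues are the diagonal entries, with algebraic multiplicity their repetition count


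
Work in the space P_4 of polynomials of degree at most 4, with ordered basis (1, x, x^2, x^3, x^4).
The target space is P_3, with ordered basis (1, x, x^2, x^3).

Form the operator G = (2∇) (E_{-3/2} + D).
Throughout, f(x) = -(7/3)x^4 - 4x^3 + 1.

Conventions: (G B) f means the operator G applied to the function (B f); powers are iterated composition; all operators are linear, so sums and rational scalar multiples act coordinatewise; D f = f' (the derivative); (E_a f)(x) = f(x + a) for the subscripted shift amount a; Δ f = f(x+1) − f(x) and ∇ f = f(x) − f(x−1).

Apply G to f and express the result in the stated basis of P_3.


the result is g(x) = -(56/3)x^3 + 32x^2 - (374/3)x + 66

E_{-3/2} f = -(7/3)x^4 + 10x^3 - (27/2)x^2 + (9/2)x + 43/16
D f = -(28/3)x^3 - 12x^2
(E_{-3/2} + D) f = -(7/3)x^4 + (2/3)x^3 - (51/2)x^2 + (9/2)x + 43/16
∇ (E_{-3/2} + D) f = -(28/3)x^3 + 16x^2 - (187/3)x + 33
(2∇) (E_{-3/2} + D) f = -(56/3)x^3 + 32x^2 - (374/3)x + 66


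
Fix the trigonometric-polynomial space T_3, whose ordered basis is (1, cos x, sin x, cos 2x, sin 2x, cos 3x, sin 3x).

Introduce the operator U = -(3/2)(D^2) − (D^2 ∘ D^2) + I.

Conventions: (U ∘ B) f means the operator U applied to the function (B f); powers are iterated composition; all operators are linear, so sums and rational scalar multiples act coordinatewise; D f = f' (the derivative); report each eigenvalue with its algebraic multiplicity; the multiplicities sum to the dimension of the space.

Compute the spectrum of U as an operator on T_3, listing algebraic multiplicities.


λ = -133/2 (multiplicity 2), λ = -9 (multiplicity 2), λ = 1 (multiplicity 1), λ = 3/2 (multiplicity 2)

image of 1: 1
image of cos x: (3/2)cos x
image of sin x: (3/2)sin x
image of cos 2x: -9cos 2x
image of sin 2x: -9sin 2x
image of cos 3x: -(133/2)cos 3x
image of sin 3x: -(133/2)sin 3x
the matrix is diagonal; its diagonal is (1, 3/2, 3/2, -9, -9, -133/2, -133/2)
for a triangular matrix the eigenvalues are the diagonal entries, with algebraic multiplicity their repetition count


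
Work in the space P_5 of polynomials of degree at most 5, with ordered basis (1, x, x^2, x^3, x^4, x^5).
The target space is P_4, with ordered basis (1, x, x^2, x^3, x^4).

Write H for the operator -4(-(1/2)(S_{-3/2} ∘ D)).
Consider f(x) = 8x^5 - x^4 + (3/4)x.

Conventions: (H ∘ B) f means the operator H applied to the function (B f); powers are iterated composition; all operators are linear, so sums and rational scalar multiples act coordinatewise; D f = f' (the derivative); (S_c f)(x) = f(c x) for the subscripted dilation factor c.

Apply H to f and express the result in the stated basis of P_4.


D f = 40x^4 - 4x^3 + 3/4
S_{-3/2} D f = (405/2)x^4 + (27/2)x^3 + 3/4
(-(1/2)(S_{-3/2} ∘ D)) f = -(405/4)x^4 - (27/4)x^3 - 3/8
(-4(-(1/2)(S_{-3/2} ∘ D))) f = 405x^4 + 27x^3 + 3/2

g(x) = 405x^4 + 27x^3 + 3/2


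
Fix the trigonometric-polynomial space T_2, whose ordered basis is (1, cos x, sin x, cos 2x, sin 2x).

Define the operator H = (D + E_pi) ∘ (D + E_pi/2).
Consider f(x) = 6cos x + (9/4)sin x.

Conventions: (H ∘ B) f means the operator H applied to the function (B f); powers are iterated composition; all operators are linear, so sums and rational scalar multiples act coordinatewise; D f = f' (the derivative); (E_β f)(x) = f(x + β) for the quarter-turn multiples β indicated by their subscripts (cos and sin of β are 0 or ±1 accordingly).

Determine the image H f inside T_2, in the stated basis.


D f = (9/4)cos x - 6sin x
E_pi/2 f = (9/4)cos x - 6sin x
(D + E_pi/2) f = (9/2)cos x - 12sin x
D (D + E_pi/2) f = -12cos x - (9/2)sin x
E_pi (D + E_pi/2) f = -(9/2)cos x + 12sin x
(D + E_pi) (D + E_pi/2) f = -(33/2)cos x + (15/2)sin x

g(x) = -(33/2)cos x + (15/2)sin x


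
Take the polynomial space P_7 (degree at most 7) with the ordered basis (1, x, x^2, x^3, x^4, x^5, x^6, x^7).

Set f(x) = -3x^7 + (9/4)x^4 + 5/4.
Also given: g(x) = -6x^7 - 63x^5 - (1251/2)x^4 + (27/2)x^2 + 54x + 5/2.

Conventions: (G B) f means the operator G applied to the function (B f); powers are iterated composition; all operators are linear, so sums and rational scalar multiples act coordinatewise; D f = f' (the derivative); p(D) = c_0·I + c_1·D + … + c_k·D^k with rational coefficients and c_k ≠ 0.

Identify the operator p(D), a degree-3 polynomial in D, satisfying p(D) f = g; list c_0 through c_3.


D^0 f = -3x^7 + (9/4)x^4 + 5/4
D^1 f = -21x^6 + 9x^3
D^2 f = -126x^5 + 27x^2
D^3 f = -630x^4 + 54x
matching coefficients of g against c_0 f + c_1 Df + … from the top degree down determines the c_i
solution: c_0 = 2, c_1 = 0, c_2 = 1/2, c_3 = 1

p(D) = 2·I + (1/2)·D^2 + D^3, i.e. c_0 = 2, c_1 = 0, c_2 = 1/2, c_3 = 1


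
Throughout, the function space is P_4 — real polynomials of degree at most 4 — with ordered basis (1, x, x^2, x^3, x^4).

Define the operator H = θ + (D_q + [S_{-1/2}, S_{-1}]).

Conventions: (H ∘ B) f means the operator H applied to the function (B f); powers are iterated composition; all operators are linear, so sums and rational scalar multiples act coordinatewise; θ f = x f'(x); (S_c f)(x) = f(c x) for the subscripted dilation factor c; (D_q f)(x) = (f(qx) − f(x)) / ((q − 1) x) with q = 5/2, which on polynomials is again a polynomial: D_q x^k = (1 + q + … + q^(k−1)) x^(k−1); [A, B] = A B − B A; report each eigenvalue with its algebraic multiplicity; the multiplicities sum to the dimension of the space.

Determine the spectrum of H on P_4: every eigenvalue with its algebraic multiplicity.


λ = 0 (multiplicity 1), λ = 1 (multiplicity 1), λ = 2 (multiplicity 1), λ = 3 (multiplicity 1), λ = 4 (multiplicity 1)

image of 1: 0
image of x: x + 1
image of x^2: 2x^2 + (7/2)x
image of x^3: 3x^3 + (39/4)x^2
image of x^4: 4x^4 + (203/8)x^3
the matrix is upper triangular; its diagonal is (0, 1, 2, 3, 4)
for a triangular matrix the eigenvalues are the diagonal entries, with algebraic multiplicity their repetition count


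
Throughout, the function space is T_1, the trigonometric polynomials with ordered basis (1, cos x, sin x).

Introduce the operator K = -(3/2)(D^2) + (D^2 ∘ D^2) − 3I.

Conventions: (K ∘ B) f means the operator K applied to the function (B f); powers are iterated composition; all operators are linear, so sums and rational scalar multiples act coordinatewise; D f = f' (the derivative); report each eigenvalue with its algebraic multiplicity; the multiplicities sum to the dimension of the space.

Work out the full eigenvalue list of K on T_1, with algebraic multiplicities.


image of 1: -3
image of cos x: -(1/2)cos x
image of sin x: -(1/2)sin x
the matrix is diagonal; its diagonal is (-3, -1/2, -1/2)
for a triangular matrix the eigenvalues are the diagonal entries, with algebraic multiplicity their repetition count

λ = -3 (multiplicity 1), λ = -1/2 (multiplicity 2)


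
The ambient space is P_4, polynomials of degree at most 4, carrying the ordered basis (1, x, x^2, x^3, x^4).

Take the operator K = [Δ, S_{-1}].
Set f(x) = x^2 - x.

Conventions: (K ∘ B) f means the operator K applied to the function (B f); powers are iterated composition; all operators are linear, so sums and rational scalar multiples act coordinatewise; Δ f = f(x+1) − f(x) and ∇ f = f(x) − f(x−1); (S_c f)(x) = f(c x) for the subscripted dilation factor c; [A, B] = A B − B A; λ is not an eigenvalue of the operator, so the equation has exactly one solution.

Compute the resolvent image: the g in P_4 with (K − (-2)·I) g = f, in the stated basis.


the result is g(x) = (1/2)x^2 - (3/2)x - 3/2

write g with unknown coordinates in the stated basis and equate coefficients in (K − (-2)·I) g = f
solving from the highest basis element down gives g = (1/2)x^2 - (3/2)x - 3/2
check: K g = 2x + 3
so K g − (-2)·g = x^2 - x = f ✓


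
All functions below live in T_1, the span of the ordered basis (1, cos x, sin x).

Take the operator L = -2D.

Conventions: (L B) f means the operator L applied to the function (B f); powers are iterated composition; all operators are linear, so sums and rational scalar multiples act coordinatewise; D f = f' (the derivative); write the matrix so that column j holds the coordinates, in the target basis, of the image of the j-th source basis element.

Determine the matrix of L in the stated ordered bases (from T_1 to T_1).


the matrix is [[0, 0, 0]; [0, 0, -2]; [0, 2, 0]] (rows listed top to bottom)

image of 1: 0
image of cos x: 2sin x
image of sin x: -2cos x
each image's coordinates form column j of the matrix


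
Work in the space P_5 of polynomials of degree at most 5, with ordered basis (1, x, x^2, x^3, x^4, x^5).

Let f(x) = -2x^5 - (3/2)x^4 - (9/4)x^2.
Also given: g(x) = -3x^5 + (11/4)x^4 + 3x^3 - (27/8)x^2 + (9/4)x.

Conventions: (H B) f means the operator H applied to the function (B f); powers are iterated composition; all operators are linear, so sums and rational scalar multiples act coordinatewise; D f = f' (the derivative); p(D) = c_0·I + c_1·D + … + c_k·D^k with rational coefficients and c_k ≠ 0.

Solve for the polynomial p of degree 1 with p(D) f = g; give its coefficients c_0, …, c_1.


D^0 f = -2x^5 - (3/2)x^4 - (9/4)x^2
D^1 f = -10x^4 - 6x^3 - (9/2)x
matching coefficients of g against c_0 f + c_1 Df + … from the top degree down determines the c_i
solution: c_0 = 3/2, c_1 = -1/2

p(D) = (3/2)·I − (1/2)·D, i.e. c_0 = 3/2, c_1 = -1/2


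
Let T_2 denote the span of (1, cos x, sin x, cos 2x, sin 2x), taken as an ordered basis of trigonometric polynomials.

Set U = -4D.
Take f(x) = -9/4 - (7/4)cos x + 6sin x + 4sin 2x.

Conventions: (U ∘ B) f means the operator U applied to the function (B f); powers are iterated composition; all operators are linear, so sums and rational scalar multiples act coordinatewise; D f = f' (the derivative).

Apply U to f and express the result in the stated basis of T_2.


D f = 6cos x + (7/4)sin x + 8cos 2x
(-4D) f = -24cos x - 7sin x - 32cos 2x

the result is g(x) = -24cos x - 7sin x - 32cos 2x


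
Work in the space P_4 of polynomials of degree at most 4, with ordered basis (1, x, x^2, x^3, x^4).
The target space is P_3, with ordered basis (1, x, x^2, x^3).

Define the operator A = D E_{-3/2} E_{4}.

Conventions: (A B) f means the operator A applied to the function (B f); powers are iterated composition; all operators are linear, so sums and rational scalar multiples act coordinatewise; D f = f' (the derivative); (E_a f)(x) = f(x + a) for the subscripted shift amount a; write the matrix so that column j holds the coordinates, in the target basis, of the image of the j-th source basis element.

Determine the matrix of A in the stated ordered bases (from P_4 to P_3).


the matrix is [[0, 1, 5, 75/4, 125/2]; [0, 0, 2, 15, 75]; [0, 0, 0, 3, 30]; [0, 0, 0, 0, 4]] (rows listed top to bottom)

image of 1: 0
image of x: 1
image of x^2: 2x + 5
image of x^3: 3x^2 + 15x + 75/4
image of x^4: 4x^3 + 30x^2 + 75x + 125/2
each image's coordinates form column j of the matrix


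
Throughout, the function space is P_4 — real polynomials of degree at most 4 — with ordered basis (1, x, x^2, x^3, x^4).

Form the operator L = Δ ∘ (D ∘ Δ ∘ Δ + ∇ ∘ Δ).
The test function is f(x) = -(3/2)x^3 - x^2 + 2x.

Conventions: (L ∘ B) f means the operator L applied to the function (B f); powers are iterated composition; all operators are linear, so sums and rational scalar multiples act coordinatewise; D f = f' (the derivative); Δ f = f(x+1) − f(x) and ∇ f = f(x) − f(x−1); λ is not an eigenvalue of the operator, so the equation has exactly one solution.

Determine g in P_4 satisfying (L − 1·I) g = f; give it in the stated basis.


the image equals g(x) = (3/2)x^3 + x^2 - 2x + 9

write g with unknown coordinates in the stated basis and equate coefficients in (L − 1·I) g = f
solving from the highest basis element down gives g = (3/2)x^3 + x^2 - 2x + 9
check: L g = 9
so L g − 1·g = -(3/2)x^3 - x^2 + 2x = f ✓


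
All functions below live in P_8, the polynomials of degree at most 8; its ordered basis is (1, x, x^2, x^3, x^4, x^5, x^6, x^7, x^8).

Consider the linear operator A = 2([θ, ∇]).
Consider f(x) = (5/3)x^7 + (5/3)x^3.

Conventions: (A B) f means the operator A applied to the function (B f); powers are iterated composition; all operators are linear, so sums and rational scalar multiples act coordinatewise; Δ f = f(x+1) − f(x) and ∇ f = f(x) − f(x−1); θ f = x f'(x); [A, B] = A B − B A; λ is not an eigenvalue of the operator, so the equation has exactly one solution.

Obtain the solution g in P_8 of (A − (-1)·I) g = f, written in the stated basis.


g(x) = (5/3)x^7 + (70/3)x^6 + 140x^5 + 350x^4 - 465x^3 - 5240x^2 - 11320x - 18380/3

write g with unknown coordinates in the stated basis and equate coefficients in (A − (-1)·I) g = f
solving from the highest basis element down gives g = (5/3)x^7 + (70/3)x^6 + 140x^5 + 350x^4 - 465x^3 - 5240x^2 - 11320x - 18380/3
check: A g = -(70/3)x^6 - 140x^5 - 350x^4 + (1400/3)x^3 + 5240x^2 + 11320x + 18380/3
so A g − (-1)·g = (5/3)x^7 + (5/3)x^3 = f ✓


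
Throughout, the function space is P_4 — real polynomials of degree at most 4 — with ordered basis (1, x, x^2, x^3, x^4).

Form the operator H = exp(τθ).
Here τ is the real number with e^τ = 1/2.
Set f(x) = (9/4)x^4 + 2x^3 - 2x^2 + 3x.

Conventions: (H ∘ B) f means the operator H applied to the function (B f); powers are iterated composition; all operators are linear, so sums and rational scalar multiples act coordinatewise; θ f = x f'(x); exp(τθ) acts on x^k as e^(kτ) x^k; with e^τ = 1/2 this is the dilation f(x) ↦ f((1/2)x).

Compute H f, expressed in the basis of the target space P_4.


exp(τθ) x^k = e^(kτ) x^k; with e^τ = 1/2 this sends x^k to (1/2)^k x^k
x ↦ 1/2 x
x^2 ↦ 1/4 x^2
x^3 ↦ 1/8 x^3
x^4 ↦ 1/16 x^4
applying this coordinatewise to f: exp(τθ) f = (9/64)x^4 + (1/4)x^3 - (1/2)x^2 + (3/2)x

the result is g(x) = (9/64)x^4 + (1/4)x^3 - (1/2)x^2 + (3/2)x


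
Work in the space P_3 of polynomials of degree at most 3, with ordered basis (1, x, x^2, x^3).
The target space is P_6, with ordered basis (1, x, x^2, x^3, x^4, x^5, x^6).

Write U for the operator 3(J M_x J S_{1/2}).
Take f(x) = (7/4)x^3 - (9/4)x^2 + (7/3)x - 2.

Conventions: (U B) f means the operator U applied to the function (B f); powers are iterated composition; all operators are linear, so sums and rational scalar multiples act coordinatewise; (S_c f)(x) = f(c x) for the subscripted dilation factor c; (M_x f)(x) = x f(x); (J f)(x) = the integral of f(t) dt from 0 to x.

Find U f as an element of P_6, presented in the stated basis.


the image equals g(x) = (7/256)x^6 - (9/80)x^5 + (7/16)x^4 - 2x^3

S_{1/2} f = (7/32)x^3 - (9/16)x^2 + (7/6)x - 2
J S_{1/2} f = (7/128)x^4 - (3/16)x^3 + (7/12)x^2 - 2x
M_x J S_{1/2} f = (7/128)x^5 - (3/16)x^4 + (7/12)x^3 - 2x^2
J M_x J S_{1/2} f = (7/768)x^6 - (3/80)x^5 + (7/48)x^4 - (2/3)x^3
(3(J M_x J S_{1/2})) f = (7/256)x^6 - (9/80)x^5 + (7/16)x^4 - 2x^3


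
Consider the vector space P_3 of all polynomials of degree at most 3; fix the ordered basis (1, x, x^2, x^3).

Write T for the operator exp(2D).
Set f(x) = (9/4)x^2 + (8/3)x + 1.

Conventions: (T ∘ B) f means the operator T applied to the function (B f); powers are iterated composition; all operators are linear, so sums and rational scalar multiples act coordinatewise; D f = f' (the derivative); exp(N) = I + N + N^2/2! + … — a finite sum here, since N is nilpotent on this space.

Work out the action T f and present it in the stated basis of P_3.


g(x) = (9/4)x^2 + (35/3)x + 46/3

order-1 term: 9x + 16/3
order-2 term: 9
the series for exp(2D) f terminates at order 2
exp(2D) f = (9/4)x^2 + (35/3)x + 46/3


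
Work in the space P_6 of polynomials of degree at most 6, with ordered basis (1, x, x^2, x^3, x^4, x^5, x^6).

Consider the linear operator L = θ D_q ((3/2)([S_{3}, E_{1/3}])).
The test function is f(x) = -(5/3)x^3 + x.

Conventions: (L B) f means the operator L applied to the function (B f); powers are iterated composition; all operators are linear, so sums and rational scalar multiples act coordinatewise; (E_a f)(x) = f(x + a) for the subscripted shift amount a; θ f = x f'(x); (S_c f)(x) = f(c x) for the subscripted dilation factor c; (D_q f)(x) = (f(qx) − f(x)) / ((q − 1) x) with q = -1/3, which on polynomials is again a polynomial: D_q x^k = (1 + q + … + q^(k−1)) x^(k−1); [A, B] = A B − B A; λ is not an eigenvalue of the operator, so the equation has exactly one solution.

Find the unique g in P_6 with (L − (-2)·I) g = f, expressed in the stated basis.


the image equals g(x) = -(5/6)x^3 - 7x

write g with unknown coordinates in the stated basis and equate coefficients in (L − (-2)·I) g = f
solving from the highest basis element down gives g = -(5/6)x^3 - 7x
check: L g = 15x
so L g − (-2)·g = -(5/3)x^3 + x = f ✓


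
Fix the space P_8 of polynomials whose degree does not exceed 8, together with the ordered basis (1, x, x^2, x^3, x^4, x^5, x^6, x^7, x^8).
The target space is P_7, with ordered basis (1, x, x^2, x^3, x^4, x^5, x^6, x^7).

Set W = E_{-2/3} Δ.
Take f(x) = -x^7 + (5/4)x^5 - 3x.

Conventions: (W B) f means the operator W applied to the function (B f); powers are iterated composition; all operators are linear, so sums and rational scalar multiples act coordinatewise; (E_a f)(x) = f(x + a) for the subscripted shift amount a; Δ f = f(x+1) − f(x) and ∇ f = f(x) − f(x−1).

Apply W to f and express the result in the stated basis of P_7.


Δ f = -7x^6 - 21x^5 - (115/4)x^4 - (45/2)x^3 - (17/2)x^2 - (3/4)x - 11/4
E_{-2/3} Δ f = -7x^6 + 7x^5 - (65/12)x^4 + (125/54)x^3 + (71/54)x^2 - (179/324)x - 8425/2916

the result is g(x) = -7x^6 + 7x^5 - (65/12)x^4 + (125/54)x^3 + (71/54)x^2 - (179/324)x - 8425/2916


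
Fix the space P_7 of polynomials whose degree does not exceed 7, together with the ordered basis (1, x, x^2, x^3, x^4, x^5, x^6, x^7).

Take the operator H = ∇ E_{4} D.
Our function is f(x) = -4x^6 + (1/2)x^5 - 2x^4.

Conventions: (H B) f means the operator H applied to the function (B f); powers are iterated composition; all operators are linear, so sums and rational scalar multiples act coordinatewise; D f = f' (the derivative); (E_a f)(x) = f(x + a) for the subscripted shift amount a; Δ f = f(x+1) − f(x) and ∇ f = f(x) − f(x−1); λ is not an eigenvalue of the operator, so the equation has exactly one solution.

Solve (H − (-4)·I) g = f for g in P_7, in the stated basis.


write g with unknown coordinates in the stated basis and equate coefficients in (H − (-4)·I) g = f
solving from the highest basis element down gives g = -x^6 + (1/8)x^5 + 7x^4 + (835/8)x^3 + (8439/16)x^2 + (15773/16)x + 2351/32
check: H g = -30x^4 - (835/2)x^3 - (8439/4)x^2 - (15773/4)x - 2351/8
so H g − (-4)·g = -4x^6 + (1/2)x^5 - 2x^4 = f ✓

the image equals g(x) = -x^6 + (1/8)x^5 + 7x^4 + (835/8)x^3 + (8439/16)x^2 + (15773/16)x + 2351/32


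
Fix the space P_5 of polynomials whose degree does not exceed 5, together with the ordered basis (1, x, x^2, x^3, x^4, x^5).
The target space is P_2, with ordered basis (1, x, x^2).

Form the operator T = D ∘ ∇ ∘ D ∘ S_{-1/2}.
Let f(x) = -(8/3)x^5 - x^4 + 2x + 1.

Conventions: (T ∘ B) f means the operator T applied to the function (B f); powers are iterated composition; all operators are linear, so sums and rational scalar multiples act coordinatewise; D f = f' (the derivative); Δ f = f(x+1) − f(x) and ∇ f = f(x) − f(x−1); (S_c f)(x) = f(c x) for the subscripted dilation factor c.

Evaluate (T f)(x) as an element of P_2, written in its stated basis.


S_{-1/2} f = (1/12)x^5 - (1/16)x^4 - x + 1
D S_{-1/2} f = (5/12)x^4 - (1/4)x^3 - 1
∇ (D ∘ S_{-1/2}) f = (5/3)x^3 - (13/4)x^2 + (29/12)x - 2/3
D ∇ (D ∘ S_{-1/2}) f = 5x^2 - (13/2)x + 29/12

g(x) = 5x^2 - (13/2)x + 29/12


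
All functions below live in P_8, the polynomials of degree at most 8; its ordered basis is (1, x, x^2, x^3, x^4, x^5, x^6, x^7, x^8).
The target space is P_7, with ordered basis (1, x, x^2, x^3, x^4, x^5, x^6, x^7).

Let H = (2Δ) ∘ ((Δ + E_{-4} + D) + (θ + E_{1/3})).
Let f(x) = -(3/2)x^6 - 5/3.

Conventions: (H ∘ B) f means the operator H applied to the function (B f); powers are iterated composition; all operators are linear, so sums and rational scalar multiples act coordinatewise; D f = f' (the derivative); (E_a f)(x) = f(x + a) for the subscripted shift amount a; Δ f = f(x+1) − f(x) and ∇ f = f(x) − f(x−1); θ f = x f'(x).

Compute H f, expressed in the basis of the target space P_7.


Δ f = -9x^5 - (45/2)x^4 - 30x^3 - (45/2)x^2 - 9x - 3/2
E_{-4} f = -(3/2)x^6 + 36x^5 - 360x^4 + 1920x^3 - 5760x^2 + 9216x - 18437/3
D f = -9x^5
(Δ + E_{-4} + D) f = -(3/2)x^6 + 18x^5 - (765/2)x^4 + 1890x^3 - (11565/2)x^2 + 9207x - 36883/6
θ f = -9x^6
E_{1/3} f = -(3/2)x^6 - 3x^5 - (5/2)x^4 - (10/9)x^3 - (5/18)x^2 - (1/27)x - 811/486
(θ + E_{1/3}) f = -(21/2)x^6 - 3x^5 - (5/2)x^4 - (10/9)x^3 - (5/18)x^2 - (1/27)x - 811/486
((Δ + E_{-4} + D) + (θ + E_{1/3})) f = -12x^6 + 15x^5 - 385x^4 + (17000/9)x^3 - (52045/9)x^2 + (248588/27)x - 1494167/243
Δ ((Δ + E_{-4} + D) + (θ + E_{1/3})) f = -72x^5 - 105x^4 - 1630x^3 + (9980/3)x^2 - (66923/9)x + 133139/27
(2Δ) ((Δ + E_{-4} + D) + (θ + E_{1/3})) f = -144x^5 - 210x^4 - 3260x^3 + (19960/3)x^2 - (133846/9)x + 266278/27

the result is g(x) = -144x^5 - 210x^4 - 3260x^3 + (19960/3)x^2 - (133846/9)x + 266278/27


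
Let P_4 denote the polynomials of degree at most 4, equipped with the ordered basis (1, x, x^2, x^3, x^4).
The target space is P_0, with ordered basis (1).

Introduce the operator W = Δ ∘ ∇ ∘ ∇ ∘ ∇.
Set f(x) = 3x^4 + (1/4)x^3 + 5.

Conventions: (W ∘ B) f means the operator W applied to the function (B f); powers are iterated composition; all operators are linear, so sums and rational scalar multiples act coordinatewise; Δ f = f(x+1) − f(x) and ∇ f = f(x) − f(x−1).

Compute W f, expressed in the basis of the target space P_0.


∇ f = 12x^3 - (69/4)x^2 + (45/4)x - 11/4
∇ ∇ f = 36x^2 - (141/2)x + 81/2
∇ (∇ ∘ ∇) f = 72x - 213/2
Δ ∇ (∇ ∘ ∇) f = 72

the result is g(x) = 72


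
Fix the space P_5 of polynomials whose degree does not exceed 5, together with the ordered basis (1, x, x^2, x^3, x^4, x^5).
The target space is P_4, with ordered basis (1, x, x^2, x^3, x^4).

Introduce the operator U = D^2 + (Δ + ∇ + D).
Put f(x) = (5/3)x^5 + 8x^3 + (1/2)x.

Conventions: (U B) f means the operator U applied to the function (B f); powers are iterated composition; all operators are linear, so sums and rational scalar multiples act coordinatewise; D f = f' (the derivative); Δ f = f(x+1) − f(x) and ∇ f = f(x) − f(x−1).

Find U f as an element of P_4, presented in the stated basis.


D f = (25/3)x^4 + 24x^2 + 1/2
D D f = (100/3)x^3 + 48x
Δ f = (25/3)x^4 + (50/3)x^3 + (122/3)x^2 + (97/3)x + 61/6
∇ f = (25/3)x^4 - (50/3)x^3 + (122/3)x^2 - (97/3)x + 61/6
D f = (25/3)x^4 + 24x^2 + 1/2
(Δ + ∇ + D) f = 25x^4 + (316/3)x^2 + 125/6
(D^2 + (Δ + ∇ + D)) f = 25x^4 + (100/3)x^3 + (316/3)x^2 + 48x + 125/6

the result is g(x) = 25x^4 + (100/3)x^3 + (316/3)x^2 + 48x + 125/6


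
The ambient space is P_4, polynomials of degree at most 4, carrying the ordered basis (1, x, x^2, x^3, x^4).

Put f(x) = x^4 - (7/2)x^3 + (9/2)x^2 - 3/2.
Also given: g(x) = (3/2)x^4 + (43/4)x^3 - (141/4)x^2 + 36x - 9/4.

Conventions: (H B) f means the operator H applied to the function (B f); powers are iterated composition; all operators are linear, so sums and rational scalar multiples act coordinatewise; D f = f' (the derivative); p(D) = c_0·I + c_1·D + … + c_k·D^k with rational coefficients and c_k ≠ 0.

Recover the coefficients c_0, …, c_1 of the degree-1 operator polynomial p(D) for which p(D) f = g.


c_0 = 3/2, c_1 = 4

D^0 f = x^4 - (7/2)x^3 + (9/2)x^2 - 3/2
D^1 f = 4x^3 - (21/2)x^2 + 9x
matching coefficients of g against c_0 f + c_1 Df + … from the top degree down determines the c_i
solution: c_0 = 3/2, c_1 = 4


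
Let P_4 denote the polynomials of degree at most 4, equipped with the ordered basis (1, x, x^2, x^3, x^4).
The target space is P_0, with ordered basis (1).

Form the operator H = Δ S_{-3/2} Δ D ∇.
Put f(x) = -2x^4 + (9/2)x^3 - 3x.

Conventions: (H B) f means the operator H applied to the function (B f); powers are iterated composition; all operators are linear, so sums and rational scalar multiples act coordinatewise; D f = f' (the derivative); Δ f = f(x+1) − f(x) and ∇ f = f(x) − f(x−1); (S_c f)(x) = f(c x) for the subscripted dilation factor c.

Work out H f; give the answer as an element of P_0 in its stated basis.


∇ f = -8x^3 + (51/2)x^2 - (43/2)x + 7/2
D ∇ f = -24x^2 + 51x - 43/2
Δ (D ∇) f = -48x + 27
S_{-3/2} Δ (D ∇) f = 72x + 27
Δ S_{-3/2} Δ (D ∇) f = 72

g(x) = 72


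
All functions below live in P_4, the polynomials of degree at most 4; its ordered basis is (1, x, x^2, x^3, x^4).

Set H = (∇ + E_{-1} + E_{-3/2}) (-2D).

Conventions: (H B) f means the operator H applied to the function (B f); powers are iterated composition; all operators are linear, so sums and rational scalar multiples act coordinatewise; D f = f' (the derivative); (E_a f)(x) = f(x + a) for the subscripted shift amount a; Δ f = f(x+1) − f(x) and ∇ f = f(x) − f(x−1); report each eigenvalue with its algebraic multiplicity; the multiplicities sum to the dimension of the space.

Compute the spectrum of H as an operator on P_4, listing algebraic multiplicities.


image of 1: 0
image of x: -4
image of x^2: -8x + 6
image of x^3: -12x^2 + 18x - 27/2
image of x^4: -16x^3 + 36x^2 - 54x + 27
the matrix is upper triangular; its diagonal is (0, 0, 0, 0, 0)
for a triangular matrix the eigenvalues are the diagonal entries, with algebraic multiplicity their repetition count

λ = 0 (multiplicity 5)


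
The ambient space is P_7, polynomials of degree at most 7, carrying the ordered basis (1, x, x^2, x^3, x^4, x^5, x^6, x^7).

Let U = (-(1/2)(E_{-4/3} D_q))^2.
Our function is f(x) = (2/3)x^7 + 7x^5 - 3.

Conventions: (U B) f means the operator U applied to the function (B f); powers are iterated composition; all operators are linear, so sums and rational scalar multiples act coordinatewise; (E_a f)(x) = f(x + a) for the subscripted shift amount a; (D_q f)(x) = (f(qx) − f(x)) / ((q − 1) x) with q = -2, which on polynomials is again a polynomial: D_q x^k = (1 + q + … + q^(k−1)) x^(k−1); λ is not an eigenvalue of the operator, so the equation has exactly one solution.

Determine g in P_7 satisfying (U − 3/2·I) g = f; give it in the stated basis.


g(x) = -(4/9)x^7 + (560/9)x^5 - (4472/27)x^4 - (36568/81)x^3 + (250028/243)x^2 - (80612/729)x - 442876/2187

write g with unknown coordinates in the stated basis and equate coefficients in (U − 3/2·I) g = f
solving from the highest basis element down gives g = -(4/9)x^7 + (560/9)x^5 - (4472/27)x^4 - (36568/81)x^3 + (250028/243)x^2 - (80612/729)x - 442876/2187
check: U g = (301/3)x^5 - (2236/9)x^4 - (18284/27)x^3 + (125014/81)x^2 - (40306/243)x - 223625/729
so U g − 3/2·g = (2/3)x^7 + 7x^5 - 3 = f ✓


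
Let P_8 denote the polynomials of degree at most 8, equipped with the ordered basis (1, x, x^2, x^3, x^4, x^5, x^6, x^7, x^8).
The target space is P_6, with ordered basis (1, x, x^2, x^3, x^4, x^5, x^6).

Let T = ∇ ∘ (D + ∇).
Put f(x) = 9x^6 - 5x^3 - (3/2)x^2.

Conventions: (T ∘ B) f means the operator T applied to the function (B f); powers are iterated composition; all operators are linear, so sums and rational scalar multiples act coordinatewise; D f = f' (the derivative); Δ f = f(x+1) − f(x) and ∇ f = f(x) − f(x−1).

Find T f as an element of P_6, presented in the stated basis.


the image equals g(x) = 540x^4 - 1620x^3 + 2430x^2 - 1950x + 651

D f = 54x^5 - 15x^2 - 3x
∇ f = 54x^5 - 135x^4 + 180x^3 - 150x^2 + 66x - 25/2
(D + ∇) f = 108x^5 - 135x^4 + 180x^3 - 165x^2 + 63x - 25/2
∇ (D + ∇) f = 540x^4 - 1620x^3 + 2430x^2 - 1950x + 651


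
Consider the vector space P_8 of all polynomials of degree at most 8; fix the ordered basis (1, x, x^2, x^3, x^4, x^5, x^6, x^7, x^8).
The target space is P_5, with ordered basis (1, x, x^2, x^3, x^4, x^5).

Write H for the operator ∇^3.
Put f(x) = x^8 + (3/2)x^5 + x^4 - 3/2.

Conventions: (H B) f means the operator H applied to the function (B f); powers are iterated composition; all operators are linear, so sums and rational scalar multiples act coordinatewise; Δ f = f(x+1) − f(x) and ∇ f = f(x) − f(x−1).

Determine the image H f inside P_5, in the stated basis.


the image equals g(x) = 336x^5 - 2520x^4 + 8400x^3 - 15030x^2 + 14202x - 5607

∇ f = 8x^7 - 28x^6 + 56x^5 - (125/2)x^4 + 45x^3 - 19x^2 + (9/2)x - 1/2
∇ ∇ f = 56x^6 - 336x^5 + 980x^4 - 1650x^3 + 1658x^2 - 927x + 223
∇ ∇ ∇ f = 336x^5 - 2520x^4 + 8400x^3 - 15030x^2 + 14202x - 5607


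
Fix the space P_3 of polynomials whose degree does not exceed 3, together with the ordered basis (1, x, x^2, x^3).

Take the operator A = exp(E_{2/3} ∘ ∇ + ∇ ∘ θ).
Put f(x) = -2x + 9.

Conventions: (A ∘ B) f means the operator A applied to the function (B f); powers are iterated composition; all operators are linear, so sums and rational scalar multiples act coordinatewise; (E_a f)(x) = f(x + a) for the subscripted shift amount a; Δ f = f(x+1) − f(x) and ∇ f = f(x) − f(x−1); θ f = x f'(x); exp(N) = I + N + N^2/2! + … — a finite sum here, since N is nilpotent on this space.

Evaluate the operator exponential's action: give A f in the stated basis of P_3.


the image equals g(x) = -2x + 5

order-1 term: -4
the series for exp(E_{2/3} ∘ ∇ + ∇ ∘ θ) f terminates at order 1
exp(E_{2/3} ∘ ∇ + ∇ ∘ θ) f = -2x + 5


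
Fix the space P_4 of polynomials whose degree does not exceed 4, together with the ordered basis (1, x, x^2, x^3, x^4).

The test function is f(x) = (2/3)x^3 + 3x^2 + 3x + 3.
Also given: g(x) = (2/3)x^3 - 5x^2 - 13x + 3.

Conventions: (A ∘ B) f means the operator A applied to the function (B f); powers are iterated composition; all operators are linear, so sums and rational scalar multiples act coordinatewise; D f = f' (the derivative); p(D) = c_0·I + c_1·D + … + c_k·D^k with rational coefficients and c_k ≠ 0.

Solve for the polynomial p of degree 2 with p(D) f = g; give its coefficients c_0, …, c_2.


p(D) = I − 4·D + 2·D^2, i.e. c_0 = 1, c_1 = -4, c_2 = 2

D^0 f = (2/3)x^3 + 3x^2 + 3x + 3
D^1 f = 2x^2 + 6x + 3
D^2 f = 4x + 6
matching coefficients of g against c_0 f + c_1 Df + … from the top degree down determines the c_i
solution: c_0 = 1, c_1 = -4, c_2 = 2


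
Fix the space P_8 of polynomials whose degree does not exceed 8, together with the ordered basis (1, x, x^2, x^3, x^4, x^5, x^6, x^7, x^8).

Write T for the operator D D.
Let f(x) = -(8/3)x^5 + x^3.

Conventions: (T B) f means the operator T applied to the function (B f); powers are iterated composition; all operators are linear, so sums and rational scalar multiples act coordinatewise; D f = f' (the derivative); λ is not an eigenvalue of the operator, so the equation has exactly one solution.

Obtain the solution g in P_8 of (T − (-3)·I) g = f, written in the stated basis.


write g with unknown coordinates in the stated basis and equate coefficients in (T − (-3)·I) g = f
solving from the highest basis element down gives g = -(8/9)x^5 + (169/27)x^3 - (338/27)x
check: T g = -(160/9)x^3 + (338/9)x
so T g − (-3)·g = -(8/3)x^5 + x^3 = f ✓

the image equals g(x) = -(8/9)x^5 + (169/27)x^3 - (338/27)x


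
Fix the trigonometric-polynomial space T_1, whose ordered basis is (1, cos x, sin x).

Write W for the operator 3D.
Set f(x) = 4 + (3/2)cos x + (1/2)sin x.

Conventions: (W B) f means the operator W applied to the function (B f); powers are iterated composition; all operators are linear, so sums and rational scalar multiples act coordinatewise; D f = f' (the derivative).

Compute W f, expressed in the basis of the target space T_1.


D f = (1/2)cos x - (3/2)sin x
(3D) f = (3/2)cos x - (9/2)sin x

the image equals g(x) = (3/2)cos x - (9/2)sin x


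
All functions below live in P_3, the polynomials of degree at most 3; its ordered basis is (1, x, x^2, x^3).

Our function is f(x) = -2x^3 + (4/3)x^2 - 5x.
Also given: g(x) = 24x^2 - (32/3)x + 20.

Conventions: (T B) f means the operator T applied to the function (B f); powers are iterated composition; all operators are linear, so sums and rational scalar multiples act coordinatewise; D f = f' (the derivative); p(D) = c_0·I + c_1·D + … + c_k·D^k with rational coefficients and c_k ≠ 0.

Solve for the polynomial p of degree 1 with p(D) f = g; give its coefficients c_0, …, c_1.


p(D) = -4·D, i.e. c_0 = 0, c_1 = -4

D^0 f = -2x^3 + (4/3)x^2 - 5x
D^1 f = -6x^2 + (8/3)x - 5
matching coefficients of g against c_0 f + c_1 Df + … from the top degree down determines the c_i
solution: c_0 = 0, c_1 = -4


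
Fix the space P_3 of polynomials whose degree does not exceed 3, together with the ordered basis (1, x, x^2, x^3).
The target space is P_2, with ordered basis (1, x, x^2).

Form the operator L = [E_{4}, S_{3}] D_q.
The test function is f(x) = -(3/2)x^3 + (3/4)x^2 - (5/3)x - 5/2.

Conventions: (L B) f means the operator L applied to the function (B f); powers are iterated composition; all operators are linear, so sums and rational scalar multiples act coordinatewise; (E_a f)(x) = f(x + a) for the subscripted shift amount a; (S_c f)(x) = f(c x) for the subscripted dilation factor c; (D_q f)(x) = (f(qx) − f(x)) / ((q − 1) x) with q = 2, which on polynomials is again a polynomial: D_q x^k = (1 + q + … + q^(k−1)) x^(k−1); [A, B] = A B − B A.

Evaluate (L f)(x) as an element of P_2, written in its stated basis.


D_q f = -(21/2)x^2 + (9/4)x - 5/3
S_{3} D_q f = -(189/2)x^2 + (27/4)x - 5/3
E_{4} S_{3} D_q f = -(189/2)x^2 - (2997/4)x - 4460/3
E_{4} D_q f = -(21/2)x^2 - (327/4)x - 482/3
S_{3} E_{4} D_q f = -(189/2)x^2 - (981/4)x - 482/3
[E_{4}, S_{3}] D_q f = -504x - 1326

g(x) = -504x - 1326


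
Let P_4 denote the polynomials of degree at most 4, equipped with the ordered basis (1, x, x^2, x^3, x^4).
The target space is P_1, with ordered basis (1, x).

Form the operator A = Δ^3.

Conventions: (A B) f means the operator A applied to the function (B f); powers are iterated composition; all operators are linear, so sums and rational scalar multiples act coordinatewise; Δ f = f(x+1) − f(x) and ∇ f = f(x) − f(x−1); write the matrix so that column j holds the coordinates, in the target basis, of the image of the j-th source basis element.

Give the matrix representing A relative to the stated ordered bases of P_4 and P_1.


the matrix is [[0, 0, 0, 6, 36]; [0, 0, 0, 0, 24]] (rows listed top to bottom)

image of 1: 0
image of x: 0
image of x^2: 0
image of x^3: 6
image of x^4: 24x + 36
each image's coordinates form column j of the matrix


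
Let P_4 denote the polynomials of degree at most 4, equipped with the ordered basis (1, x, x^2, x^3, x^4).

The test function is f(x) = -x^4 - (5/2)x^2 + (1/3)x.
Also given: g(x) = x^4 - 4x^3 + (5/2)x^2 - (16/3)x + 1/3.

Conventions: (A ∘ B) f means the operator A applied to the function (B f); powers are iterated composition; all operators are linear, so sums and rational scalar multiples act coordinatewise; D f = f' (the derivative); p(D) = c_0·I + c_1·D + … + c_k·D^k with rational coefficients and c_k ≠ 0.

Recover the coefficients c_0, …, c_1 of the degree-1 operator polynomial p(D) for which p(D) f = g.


D^0 f = -x^4 - (5/2)x^2 + (1/3)x
D^1 f = -4x^3 - 5x + 1/3
matching coefficients of g against c_0 f + c_1 Df + … from the top degree down determines the c_i
solution: c_0 = -1, c_1 = 1

p(D) = -I + D, i.e. c_0 = -1, c_1 = 1


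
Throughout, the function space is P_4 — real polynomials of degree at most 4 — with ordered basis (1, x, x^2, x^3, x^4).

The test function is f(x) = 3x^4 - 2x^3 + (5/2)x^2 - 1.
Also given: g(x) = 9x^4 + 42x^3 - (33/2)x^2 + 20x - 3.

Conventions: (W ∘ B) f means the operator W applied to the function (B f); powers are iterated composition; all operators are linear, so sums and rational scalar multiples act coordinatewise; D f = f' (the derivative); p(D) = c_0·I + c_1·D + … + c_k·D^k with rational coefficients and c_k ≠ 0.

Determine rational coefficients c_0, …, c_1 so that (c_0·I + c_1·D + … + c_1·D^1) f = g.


c_0 = 3, c_1 = 4

D^0 f = 3x^4 - 2x^3 + (5/2)x^2 - 1
D^1 f = 12x^3 - 6x^2 + 5x
matching coefficients of g against c_0 f + c_1 Df + … from the top degree down determines the c_i
solution: c_0 = 3, c_1 = 4


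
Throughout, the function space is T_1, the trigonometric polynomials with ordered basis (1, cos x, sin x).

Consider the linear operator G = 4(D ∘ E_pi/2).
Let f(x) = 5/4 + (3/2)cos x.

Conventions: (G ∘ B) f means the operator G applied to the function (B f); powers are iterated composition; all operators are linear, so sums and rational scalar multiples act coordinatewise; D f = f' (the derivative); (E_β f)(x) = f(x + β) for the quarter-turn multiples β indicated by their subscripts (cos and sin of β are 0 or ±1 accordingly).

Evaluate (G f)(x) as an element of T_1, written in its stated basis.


E_pi/2 f = 5/4 - (3/2)sin x
D E_pi/2 f = -(3/2)cos x
(4(D ∘ E_pi/2)) f = -6cos x

g(x) = -6cos x
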